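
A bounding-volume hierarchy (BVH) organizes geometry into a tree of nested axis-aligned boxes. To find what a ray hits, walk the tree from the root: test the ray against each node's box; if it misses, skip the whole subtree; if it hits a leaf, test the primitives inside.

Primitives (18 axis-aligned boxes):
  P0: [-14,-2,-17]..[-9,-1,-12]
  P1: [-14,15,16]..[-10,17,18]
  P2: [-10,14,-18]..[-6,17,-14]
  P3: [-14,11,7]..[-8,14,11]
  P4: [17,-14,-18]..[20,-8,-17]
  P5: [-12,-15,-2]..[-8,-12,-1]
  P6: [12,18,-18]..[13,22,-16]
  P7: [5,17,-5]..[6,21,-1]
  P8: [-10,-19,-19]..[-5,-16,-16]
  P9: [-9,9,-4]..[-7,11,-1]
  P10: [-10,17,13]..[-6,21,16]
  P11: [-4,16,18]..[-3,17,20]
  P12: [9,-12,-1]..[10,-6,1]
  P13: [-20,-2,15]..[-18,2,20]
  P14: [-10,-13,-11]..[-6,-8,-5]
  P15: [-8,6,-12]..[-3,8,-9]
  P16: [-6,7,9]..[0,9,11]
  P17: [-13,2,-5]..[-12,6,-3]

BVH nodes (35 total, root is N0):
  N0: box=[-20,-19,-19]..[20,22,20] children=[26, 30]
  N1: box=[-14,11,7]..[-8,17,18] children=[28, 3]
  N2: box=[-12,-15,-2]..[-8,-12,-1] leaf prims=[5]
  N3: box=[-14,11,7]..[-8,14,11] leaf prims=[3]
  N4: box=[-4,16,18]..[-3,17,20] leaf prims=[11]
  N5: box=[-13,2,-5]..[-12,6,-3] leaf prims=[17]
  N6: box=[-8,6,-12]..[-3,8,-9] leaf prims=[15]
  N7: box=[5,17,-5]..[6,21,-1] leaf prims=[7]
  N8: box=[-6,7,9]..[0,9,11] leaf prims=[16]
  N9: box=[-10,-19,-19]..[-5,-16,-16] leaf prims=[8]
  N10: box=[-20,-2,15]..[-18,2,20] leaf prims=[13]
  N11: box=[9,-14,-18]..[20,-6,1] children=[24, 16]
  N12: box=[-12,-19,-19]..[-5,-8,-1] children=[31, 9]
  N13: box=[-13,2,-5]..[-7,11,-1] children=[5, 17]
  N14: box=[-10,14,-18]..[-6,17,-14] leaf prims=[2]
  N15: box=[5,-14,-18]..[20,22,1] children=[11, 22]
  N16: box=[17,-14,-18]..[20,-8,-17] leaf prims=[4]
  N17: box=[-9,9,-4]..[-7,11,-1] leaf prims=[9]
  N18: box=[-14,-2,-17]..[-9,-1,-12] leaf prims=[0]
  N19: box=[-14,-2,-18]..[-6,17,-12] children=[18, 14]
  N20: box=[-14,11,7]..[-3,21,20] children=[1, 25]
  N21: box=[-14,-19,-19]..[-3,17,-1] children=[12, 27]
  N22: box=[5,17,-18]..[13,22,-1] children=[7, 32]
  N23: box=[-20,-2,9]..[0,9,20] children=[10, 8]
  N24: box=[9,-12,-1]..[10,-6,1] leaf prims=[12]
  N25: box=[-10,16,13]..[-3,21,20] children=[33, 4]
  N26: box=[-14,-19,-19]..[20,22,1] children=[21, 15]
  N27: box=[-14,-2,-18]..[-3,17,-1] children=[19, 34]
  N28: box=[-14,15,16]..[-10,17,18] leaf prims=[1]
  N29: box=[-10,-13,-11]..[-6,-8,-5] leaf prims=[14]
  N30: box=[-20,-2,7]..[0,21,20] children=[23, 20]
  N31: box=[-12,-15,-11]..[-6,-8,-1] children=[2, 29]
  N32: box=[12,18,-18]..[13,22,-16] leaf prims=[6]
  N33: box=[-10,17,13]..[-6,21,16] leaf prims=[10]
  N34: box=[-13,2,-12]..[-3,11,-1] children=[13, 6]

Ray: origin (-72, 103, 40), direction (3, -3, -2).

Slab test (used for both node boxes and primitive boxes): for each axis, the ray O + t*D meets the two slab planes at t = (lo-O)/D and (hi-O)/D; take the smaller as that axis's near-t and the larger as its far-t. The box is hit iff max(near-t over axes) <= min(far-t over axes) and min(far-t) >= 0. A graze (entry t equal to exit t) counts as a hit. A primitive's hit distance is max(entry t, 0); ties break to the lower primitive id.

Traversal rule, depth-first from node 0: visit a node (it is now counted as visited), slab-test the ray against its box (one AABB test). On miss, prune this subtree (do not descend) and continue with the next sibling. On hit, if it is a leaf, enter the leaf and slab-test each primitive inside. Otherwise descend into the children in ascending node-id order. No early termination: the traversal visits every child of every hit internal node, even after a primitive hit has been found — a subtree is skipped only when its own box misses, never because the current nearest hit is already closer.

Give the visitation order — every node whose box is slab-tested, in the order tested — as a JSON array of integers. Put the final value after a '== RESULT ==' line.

Walk:
N0 x:[52/3,92/3] y:[27,122/3] z:[10,59/2] -> hit [27,59/2], descend [26, 30]
  N26 x:[58/3,92/3] y:[27,122/3] z:[39/2,59/2] -> hit [27,59/2], descend [15, 21]
    N15 x:[77/3,92/3] y:[27,39] z:[39/2,29] -> hit [27,29], descend [11, 22]
      N11 x:[27,92/3] y:[109/3,39] z:[39/2,29] -> miss, prune
      N22 x:[77/3,85/3] y:[27,86/3] z:[41/2,29] -> hit [27,85/3], descend [7, 32]
        N7 x:[77/3,26] y:[82/3,86/3] z:[41/2,45/2] -> miss, prune
        N32 x:[28,85/3] y:[27,85/3] z:[28,29] -> hit [28,85/3] leaf, test {P6@t=28}
    N21 x:[58/3,23] y:[86/3,122/3] z:[41/2,59/2] -> miss, prune
  N30 x:[52/3,24] y:[82/3,35] z:[10,33/2] -> miss, prune

order=[0, 26, 15, 11, 22, 7, 32, 21, 30]  |boxes|=9  |leaves|=1  hit=P6

== RESULT ==
[0, 26, 15, 11, 22, 7, 32, 21, 30]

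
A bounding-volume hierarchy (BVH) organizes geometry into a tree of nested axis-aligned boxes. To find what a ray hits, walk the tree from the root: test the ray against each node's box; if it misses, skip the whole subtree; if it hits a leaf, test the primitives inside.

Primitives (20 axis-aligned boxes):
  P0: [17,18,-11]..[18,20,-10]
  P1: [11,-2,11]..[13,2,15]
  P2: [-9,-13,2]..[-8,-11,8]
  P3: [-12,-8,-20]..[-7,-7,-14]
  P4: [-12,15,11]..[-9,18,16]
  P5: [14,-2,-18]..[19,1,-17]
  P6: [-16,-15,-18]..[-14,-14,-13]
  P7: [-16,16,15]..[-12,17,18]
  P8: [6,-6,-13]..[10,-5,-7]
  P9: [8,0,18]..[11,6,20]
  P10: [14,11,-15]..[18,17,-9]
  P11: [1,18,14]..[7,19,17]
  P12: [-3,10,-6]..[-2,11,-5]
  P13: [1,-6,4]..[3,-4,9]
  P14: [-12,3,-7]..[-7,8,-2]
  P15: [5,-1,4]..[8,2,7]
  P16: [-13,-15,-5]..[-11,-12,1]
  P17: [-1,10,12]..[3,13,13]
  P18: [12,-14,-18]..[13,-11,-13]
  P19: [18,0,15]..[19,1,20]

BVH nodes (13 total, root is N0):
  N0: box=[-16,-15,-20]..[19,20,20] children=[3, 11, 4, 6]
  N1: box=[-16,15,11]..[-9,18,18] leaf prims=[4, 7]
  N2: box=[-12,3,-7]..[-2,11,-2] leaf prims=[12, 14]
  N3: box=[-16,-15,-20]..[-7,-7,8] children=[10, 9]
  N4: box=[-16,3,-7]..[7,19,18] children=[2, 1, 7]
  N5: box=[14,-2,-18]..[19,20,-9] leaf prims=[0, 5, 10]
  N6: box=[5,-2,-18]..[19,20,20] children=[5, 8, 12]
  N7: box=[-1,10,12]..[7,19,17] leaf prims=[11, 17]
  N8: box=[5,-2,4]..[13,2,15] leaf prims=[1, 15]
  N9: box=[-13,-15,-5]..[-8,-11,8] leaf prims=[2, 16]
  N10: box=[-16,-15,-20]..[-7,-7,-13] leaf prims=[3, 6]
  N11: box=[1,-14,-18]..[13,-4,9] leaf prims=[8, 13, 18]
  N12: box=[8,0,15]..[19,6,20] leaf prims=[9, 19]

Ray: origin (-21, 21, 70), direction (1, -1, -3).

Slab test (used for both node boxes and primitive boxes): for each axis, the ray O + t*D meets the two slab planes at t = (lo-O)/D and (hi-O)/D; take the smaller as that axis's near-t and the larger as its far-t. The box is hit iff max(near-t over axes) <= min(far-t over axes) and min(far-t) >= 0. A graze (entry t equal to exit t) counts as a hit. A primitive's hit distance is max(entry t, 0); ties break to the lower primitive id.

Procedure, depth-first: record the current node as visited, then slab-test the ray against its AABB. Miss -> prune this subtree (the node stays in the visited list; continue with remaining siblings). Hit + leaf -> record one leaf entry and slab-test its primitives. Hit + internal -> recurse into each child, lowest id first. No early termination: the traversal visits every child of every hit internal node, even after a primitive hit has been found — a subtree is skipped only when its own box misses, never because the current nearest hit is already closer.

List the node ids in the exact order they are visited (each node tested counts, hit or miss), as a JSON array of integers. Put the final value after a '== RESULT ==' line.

Walk:
N0 x:[5,40] y:[1,36] z:[50/3,30] -> hit [50/3,30], descend [3, 4, 6, 11]
  N3 x:[5,14] y:[28,36] z:[62/3,30] -> miss, prune
  N4 x:[5,28] y:[2,18] z:[52/3,77/3] -> hit [52/3,18], descend [1, 2, 7]
    N1 x:[5,12] y:[3,6] z:[52/3,59/3] -> miss, prune
    N2 x:[9,19] y:[10,18] z:[24,77/3] -> miss, prune
    N7 x:[20,28] y:[2,11] z:[53/3,58/3] -> miss, prune
  N6 x:[26,40] y:[1,23] z:[50/3,88/3] -> miss, prune
  N11 x:[22,34] y:[25,35] z:[61/3,88/3] -> hit [25,88/3] leaf, test {P8@t=27, P13(miss), P18(miss)}

Summary -> nodes [0, 3, 4, 1, 2, 7, 6, 11]; box-tests=8; leaf-entries=1; first=P8

== RESULT ==
[0, 3, 4, 1, 2, 7, 6, 11]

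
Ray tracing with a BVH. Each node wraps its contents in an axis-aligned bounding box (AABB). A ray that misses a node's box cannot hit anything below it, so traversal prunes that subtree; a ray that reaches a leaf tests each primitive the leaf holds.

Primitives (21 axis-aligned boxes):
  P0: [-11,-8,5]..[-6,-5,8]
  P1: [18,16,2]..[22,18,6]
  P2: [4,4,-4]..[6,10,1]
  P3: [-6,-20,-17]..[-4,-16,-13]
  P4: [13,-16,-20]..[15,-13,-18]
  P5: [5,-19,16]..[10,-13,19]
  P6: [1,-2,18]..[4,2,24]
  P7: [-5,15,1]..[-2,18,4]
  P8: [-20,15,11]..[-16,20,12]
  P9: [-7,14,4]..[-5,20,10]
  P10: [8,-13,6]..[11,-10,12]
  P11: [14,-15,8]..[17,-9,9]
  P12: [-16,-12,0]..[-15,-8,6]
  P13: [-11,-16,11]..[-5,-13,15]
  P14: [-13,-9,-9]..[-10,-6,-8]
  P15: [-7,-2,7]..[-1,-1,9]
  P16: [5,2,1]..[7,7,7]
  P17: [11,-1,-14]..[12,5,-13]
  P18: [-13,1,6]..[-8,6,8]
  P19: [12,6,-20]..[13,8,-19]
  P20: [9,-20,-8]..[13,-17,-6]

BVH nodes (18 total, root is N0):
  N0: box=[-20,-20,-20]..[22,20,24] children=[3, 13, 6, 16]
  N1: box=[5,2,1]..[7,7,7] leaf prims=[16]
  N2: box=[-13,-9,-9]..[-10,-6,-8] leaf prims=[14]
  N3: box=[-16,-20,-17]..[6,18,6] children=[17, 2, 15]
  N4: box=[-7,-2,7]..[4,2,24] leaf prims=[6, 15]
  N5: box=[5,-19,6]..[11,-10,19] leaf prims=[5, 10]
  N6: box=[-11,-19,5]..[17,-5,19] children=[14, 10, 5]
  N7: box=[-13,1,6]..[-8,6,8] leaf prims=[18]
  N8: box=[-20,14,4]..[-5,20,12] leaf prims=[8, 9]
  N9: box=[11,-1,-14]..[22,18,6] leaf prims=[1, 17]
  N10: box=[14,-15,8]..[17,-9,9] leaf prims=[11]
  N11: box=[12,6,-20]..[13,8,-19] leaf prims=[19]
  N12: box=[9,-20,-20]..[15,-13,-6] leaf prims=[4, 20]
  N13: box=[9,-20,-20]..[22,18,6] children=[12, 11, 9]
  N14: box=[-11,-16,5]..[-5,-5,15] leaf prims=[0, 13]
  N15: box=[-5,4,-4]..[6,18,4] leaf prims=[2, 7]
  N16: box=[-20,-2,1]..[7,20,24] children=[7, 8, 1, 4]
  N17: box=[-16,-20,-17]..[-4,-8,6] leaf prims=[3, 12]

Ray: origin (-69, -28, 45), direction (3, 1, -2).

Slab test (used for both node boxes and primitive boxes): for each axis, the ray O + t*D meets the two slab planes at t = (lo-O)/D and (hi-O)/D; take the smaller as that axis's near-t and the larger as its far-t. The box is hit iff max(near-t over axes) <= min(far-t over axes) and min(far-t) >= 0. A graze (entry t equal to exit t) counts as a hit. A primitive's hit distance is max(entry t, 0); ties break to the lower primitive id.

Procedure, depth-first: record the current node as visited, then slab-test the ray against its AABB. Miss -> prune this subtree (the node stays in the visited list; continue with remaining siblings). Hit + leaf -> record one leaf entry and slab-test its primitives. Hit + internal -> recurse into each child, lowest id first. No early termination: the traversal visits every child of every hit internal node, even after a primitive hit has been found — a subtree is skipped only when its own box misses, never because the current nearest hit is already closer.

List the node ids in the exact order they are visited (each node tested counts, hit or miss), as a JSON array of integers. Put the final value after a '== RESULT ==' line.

Walk:
N0 x:[49/3,91/3] y:[8,48] z:[21/2,65/2] -> hit [49/3,91/3], descend [3, 6, 13, 16]
  N3 x:[53/3,25] y:[8,46] z:[39/2,31] -> hit [39/2,25], descend [2, 15, 17]
    N2 x:[56/3,59/3] y:[19,22] z:[53/2,27] -> miss, prune
    N15 x:[64/3,25] y:[32,46] z:[41/2,49/2] -> miss, prune
    N17 x:[53/3,65/3] y:[8,20] z:[39/2,31] -> hit [39/2,20] leaf, test {P3(miss), P12(miss)}
  N6 x:[58/3,86/3] y:[9,23] z:[13,20] -> hit [58/3,20], descend [5, 10, 14]
    N5 x:[74/3,80/3] y:[9,18] z:[13,39/2] -> miss, prune
    N10 x:[83/3,86/3] y:[13,19] z:[18,37/2] -> miss, prune
    N14 x:[58/3,64/3] y:[12,23] z:[15,20] -> hit [58/3,20] leaf, test {P0@t=20, P13(miss)}
  N13 x:[26,91/3] y:[8,46] z:[39/2,65/2] -> hit [26,91/3], descend [9, 11, 12]
    N9 x:[80/3,91/3] y:[27,46] z:[39/2,59/2] -> hit [27,59/2] leaf, test {P1(miss), P17(miss)}
    N11 x:[27,82/3] y:[34,36] z:[32,65/2] -> miss, prune
    N12 x:[26,28] y:[8,15] z:[51/2,65/2] -> miss, prune
  N16 x:[49/3,76/3] y:[26,48] z:[21/2,22] -> miss, prune

14 AABB tests over nodes [0, 3, 2, 15, 17, 6, 5, 10, 14, 13, 9, 11, 12, 16]; 3 leaves entered; closest P0.

== RESULT ==
[0, 3, 2, 15, 17, 6, 5, 10, 14, 13, 9, 11, 12, 16]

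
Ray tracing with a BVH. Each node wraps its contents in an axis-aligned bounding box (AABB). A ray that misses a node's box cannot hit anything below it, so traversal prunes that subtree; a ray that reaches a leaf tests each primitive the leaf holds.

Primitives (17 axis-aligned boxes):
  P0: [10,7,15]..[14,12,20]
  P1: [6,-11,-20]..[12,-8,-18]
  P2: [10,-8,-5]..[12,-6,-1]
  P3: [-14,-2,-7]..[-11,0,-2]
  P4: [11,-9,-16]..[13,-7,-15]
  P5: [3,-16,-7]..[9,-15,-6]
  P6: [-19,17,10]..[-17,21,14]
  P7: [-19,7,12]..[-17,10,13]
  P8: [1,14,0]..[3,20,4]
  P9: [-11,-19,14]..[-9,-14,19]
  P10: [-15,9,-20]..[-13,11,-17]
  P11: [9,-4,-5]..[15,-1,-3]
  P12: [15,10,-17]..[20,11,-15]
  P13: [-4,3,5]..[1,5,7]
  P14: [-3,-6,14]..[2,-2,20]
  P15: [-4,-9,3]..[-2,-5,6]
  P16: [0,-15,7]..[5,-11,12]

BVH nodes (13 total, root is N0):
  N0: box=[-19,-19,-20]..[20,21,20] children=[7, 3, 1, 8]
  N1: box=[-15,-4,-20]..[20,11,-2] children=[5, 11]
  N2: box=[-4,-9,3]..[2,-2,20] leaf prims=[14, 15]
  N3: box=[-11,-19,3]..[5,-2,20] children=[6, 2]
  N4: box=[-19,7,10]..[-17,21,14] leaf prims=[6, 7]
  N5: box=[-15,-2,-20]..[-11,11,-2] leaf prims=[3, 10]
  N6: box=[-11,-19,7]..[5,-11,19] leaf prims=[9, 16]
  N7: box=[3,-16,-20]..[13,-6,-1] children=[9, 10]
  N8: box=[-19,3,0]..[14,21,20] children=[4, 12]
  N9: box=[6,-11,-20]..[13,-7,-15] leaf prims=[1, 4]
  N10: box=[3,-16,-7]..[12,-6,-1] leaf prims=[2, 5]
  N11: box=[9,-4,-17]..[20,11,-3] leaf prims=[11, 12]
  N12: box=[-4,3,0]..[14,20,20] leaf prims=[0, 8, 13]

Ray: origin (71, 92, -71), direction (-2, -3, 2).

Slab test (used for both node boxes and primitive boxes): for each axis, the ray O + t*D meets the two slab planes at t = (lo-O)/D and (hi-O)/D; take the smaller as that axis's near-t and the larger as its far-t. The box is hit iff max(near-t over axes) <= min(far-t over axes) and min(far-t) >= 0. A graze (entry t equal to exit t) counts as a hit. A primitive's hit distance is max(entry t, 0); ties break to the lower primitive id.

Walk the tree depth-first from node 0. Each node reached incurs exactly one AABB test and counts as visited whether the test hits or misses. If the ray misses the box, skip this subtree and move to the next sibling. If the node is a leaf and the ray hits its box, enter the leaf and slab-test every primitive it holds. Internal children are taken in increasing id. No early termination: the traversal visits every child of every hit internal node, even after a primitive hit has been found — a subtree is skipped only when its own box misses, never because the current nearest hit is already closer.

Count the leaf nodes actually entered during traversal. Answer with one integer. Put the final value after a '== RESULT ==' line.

Walk:
N0 x:[51/2,45] y:[71/3,37] z:[51/2,91/2] -> hit [51/2,37], descend [1, 3, 7, 8]
  N1 x:[51/2,43] y:[27,32] z:[51/2,69/2] -> hit [27,32], descend [5, 11]
    N5 x:[41,43] y:[27,94/3] z:[51/2,69/2] -> miss, prune
    N11 x:[51/2,31] y:[27,32] z:[27,34] -> hit [27,31] leaf, test {P11(miss), P12@t=27}
  N3 x:[33,41] y:[94/3,37] z:[37,91/2] -> hit [37,37], descend [2, 6]
    N2 x:[69/2,75/2] y:[94/3,101/3] z:[37,91/2] -> miss, prune
    N6 x:[33,41] y:[103/3,37] z:[39,45] -> miss, prune
  N7 x:[29,34] y:[98/3,36] z:[51/2,35] -> hit [98/3,34], descend [9, 10]
    N9 x:[29,65/2] y:[33,103/3] z:[51/2,28] -> miss, prune
    N10 x:[59/2,34] y:[98/3,36] z:[32,35] -> hit [98/3,34] leaf, test {P2(miss), P5(miss)}
  N8 x:[57/2,45] y:[71/3,89/3] z:[71/2,91/2] -> miss, prune

Visited [0, 1, 5, 11, 3, 2, 6, 7, 9, 10, 8]. Tests: 11 box, 2 leaf. Nearest: P12.

== RESULT ==
2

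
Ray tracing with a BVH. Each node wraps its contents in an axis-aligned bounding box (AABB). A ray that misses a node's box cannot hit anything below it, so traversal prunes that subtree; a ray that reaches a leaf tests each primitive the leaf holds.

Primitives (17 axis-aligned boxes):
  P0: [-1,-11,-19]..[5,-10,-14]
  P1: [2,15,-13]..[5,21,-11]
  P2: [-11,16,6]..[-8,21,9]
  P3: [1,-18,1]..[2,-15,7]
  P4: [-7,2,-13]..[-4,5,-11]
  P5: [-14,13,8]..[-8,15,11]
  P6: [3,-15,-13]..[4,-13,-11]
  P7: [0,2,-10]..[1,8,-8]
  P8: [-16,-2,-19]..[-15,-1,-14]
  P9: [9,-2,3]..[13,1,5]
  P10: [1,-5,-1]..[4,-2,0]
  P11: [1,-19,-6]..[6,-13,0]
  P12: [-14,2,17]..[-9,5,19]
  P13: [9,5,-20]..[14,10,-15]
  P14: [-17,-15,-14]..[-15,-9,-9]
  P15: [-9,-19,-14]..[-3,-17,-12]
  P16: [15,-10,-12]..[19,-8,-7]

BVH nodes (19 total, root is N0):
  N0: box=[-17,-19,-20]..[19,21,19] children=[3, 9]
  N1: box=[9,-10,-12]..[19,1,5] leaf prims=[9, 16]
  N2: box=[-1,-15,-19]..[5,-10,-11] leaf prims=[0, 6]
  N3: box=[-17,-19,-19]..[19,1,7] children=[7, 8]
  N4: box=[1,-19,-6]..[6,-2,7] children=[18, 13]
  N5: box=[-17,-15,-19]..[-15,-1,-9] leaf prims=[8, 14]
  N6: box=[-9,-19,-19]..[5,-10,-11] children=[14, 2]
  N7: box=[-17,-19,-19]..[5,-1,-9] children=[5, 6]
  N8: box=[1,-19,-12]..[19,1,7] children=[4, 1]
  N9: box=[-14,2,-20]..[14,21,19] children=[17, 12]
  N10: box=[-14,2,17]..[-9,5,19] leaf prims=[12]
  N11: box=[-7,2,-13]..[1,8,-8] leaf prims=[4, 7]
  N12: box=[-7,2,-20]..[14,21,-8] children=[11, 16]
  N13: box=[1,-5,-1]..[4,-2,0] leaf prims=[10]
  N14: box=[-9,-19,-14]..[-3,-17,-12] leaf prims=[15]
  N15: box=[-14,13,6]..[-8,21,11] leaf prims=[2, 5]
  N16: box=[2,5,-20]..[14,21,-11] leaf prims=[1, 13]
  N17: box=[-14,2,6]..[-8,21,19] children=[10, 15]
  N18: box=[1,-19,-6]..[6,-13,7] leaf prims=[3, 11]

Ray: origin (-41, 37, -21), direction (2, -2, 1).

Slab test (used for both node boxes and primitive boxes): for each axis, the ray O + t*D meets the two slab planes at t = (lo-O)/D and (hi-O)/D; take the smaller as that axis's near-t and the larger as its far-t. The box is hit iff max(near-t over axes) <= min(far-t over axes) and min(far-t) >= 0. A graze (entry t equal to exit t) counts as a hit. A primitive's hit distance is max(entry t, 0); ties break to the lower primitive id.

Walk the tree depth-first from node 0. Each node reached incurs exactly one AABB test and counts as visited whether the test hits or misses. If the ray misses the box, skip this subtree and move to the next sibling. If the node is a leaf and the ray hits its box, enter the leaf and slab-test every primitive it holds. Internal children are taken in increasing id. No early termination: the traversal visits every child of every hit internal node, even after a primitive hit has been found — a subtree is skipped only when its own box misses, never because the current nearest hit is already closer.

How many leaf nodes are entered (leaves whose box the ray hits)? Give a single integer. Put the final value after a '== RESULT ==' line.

Traverse from the root:
N0 x:[12,30] y:[8,28] z:[1,40] -> hit [12,28], descend [3, 9]
  N3 x:[12,30] y:[18,28] z:[2,28] -> hit [18,28], descend [7, 8]
    N7 x:[12,23] y:[19,28] z:[2,12] -> miss, prune
    N8 x:[21,30] y:[18,28] z:[9,28] -> hit [21,28], descend [1, 4]
      N1 x:[25,30] y:[18,47/2] z:[9,26] -> miss, prune
      N4 x:[21,47/2] y:[39/2,28] z:[15,28] -> hit [21,47/2], descend [13, 18]
        N13 x:[21,45/2] y:[39/2,21] z:[20,21] -> hit [21,21] leaf, test {P10@t=21}
        N18 x:[21,47/2] y:[25,28] z:[15,28] -> miss, prune
  N9 x:[27/2,55/2] y:[8,35/2] z:[1,40] -> hit [27/2,35/2], descend [12, 17]
    N12 x:[17,55/2] y:[8,35/2] z:[1,13] -> miss, prune
    N17 x:[27/2,33/2] y:[8,35/2] z:[27,40] -> miss, prune

Summary -> nodes [0, 3, 7, 8, 1, 4, 13, 18, 9, 12, 17]; box-tests=11; leaf-entries=1; first=P10

== RESULT ==
1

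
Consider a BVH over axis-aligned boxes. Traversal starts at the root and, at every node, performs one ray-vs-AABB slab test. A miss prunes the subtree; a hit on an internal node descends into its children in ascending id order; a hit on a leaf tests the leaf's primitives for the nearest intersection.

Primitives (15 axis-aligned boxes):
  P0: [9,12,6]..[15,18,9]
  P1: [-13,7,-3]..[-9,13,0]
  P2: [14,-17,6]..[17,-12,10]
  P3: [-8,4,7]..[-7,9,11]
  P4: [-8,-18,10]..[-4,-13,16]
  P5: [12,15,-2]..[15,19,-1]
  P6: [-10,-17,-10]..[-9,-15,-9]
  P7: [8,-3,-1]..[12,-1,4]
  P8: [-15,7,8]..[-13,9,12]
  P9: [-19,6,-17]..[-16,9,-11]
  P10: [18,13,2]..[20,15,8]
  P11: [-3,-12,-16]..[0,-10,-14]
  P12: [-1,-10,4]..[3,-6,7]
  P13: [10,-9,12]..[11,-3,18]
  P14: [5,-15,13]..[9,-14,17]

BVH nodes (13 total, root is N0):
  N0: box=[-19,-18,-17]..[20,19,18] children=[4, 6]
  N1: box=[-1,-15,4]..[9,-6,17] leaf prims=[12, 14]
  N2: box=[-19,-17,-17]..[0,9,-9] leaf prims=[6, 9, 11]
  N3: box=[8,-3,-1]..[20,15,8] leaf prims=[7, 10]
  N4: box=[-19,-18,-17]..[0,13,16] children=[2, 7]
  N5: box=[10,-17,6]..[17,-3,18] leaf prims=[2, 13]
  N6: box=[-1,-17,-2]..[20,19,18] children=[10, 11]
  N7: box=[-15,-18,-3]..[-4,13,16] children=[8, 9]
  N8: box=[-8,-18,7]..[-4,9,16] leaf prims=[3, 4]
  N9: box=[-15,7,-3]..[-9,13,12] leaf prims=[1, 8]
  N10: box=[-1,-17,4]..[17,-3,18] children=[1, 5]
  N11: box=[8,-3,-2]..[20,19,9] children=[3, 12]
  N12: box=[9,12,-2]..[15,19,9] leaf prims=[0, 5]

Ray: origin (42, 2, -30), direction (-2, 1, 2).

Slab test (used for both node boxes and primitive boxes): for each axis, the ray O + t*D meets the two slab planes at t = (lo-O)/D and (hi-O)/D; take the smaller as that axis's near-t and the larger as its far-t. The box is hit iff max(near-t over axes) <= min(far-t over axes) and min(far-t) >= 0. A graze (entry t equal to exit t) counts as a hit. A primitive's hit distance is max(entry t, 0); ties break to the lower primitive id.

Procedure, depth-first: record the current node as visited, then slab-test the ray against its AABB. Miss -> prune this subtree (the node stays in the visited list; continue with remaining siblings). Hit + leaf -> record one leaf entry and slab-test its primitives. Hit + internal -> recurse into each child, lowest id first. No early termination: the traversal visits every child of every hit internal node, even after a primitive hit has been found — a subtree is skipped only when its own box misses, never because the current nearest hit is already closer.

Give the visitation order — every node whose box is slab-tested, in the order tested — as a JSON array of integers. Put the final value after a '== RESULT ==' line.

Trace the traversal:
N0 x:[11,61/2] y:[-20,17] z:[13/2,24] -> hit [11,17], descend [4, 6]
  N4 x:[21,61/2] y:[-20,11] z:[13/2,23] -> miss, prune
  N6 x:[11,43/2] y:[-19,17] z:[14,24] -> hit [14,17], descend [10, 11]
    N10 x:[25/2,43/2] y:[-19,-5] z:[17,24] -> miss, prune
    N11 x:[11,17] y:[-5,17] z:[14,39/2] -> hit [14,17], descend [3, 12]
      N3 x:[11,17] y:[-5,13] z:[29/2,19] -> miss, prune
      N12 x:[27/2,33/2] y:[10,17] z:[14,39/2] -> hit [14,33/2] leaf, test {P0(miss), P5@t=14}

Summary -> nodes [0, 4, 6, 10, 11, 3, 12]; box-tests=7; leaf-entries=1; first=P5

== RESULT ==
[0, 4, 6, 10, 11, 3, 12]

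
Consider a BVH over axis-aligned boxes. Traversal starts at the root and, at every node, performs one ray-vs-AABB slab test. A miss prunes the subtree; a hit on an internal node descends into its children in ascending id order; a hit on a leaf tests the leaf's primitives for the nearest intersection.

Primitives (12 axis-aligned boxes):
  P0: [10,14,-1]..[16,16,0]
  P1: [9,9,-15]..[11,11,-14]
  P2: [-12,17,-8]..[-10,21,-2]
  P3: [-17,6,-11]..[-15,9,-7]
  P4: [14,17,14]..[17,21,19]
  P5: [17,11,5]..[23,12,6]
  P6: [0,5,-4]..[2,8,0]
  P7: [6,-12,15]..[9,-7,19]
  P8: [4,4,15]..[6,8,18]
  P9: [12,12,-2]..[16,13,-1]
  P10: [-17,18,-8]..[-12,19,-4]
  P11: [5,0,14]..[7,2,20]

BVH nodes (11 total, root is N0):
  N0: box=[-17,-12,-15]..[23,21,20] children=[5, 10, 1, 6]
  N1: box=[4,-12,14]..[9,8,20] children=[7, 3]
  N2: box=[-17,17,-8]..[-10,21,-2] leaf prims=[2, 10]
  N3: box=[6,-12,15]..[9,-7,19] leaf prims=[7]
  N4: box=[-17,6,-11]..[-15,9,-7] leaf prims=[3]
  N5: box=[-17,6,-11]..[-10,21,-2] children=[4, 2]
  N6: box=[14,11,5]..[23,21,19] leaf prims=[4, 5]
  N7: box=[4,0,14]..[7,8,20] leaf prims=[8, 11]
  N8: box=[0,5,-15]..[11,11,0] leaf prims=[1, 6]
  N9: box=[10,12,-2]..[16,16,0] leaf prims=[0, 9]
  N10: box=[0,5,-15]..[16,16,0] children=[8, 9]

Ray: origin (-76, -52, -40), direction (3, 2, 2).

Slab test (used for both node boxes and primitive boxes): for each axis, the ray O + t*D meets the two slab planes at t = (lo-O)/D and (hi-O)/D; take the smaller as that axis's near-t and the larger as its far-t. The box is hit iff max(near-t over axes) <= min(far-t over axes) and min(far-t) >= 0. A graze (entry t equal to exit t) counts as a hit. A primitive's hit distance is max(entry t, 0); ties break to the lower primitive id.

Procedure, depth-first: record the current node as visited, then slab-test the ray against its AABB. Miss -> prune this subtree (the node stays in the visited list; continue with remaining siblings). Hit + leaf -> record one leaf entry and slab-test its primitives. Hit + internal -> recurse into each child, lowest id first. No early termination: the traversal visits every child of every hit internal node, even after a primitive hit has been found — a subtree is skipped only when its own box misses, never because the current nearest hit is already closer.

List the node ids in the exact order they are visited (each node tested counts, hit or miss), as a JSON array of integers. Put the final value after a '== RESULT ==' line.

Trace the traversal:
N0 x:[59/3,33] y:[20,73/2] z:[25/2,30] -> hit [20,30], descend [1, 5, 6, 10]
  N1 x:[80/3,85/3] y:[20,30] z:[27,30] -> hit [27,85/3], descend [3, 7]
    N3 x:[82/3,85/3] y:[20,45/2] z:[55/2,59/2] -> miss, prune
    N7 x:[80/3,83/3] y:[26,30] z:[27,30] -> hit [27,83/3] leaf, test {P8(miss), P11@t=27}
  N5 x:[59/3,22] y:[29,73/2] z:[29/2,19] -> miss, prune
  N6 x:[30,33] y:[63/2,73/2] z:[45/2,59/2] -> miss, prune
  N10 x:[76/3,92/3] y:[57/2,34] z:[25/2,20] -> miss, prune

order=[0, 1, 3, 7, 5, 6, 10]  |boxes|=7  |leaves|=1  hit=P11

== RESULT ==
[0, 1, 3, 7, 5, 6, 10]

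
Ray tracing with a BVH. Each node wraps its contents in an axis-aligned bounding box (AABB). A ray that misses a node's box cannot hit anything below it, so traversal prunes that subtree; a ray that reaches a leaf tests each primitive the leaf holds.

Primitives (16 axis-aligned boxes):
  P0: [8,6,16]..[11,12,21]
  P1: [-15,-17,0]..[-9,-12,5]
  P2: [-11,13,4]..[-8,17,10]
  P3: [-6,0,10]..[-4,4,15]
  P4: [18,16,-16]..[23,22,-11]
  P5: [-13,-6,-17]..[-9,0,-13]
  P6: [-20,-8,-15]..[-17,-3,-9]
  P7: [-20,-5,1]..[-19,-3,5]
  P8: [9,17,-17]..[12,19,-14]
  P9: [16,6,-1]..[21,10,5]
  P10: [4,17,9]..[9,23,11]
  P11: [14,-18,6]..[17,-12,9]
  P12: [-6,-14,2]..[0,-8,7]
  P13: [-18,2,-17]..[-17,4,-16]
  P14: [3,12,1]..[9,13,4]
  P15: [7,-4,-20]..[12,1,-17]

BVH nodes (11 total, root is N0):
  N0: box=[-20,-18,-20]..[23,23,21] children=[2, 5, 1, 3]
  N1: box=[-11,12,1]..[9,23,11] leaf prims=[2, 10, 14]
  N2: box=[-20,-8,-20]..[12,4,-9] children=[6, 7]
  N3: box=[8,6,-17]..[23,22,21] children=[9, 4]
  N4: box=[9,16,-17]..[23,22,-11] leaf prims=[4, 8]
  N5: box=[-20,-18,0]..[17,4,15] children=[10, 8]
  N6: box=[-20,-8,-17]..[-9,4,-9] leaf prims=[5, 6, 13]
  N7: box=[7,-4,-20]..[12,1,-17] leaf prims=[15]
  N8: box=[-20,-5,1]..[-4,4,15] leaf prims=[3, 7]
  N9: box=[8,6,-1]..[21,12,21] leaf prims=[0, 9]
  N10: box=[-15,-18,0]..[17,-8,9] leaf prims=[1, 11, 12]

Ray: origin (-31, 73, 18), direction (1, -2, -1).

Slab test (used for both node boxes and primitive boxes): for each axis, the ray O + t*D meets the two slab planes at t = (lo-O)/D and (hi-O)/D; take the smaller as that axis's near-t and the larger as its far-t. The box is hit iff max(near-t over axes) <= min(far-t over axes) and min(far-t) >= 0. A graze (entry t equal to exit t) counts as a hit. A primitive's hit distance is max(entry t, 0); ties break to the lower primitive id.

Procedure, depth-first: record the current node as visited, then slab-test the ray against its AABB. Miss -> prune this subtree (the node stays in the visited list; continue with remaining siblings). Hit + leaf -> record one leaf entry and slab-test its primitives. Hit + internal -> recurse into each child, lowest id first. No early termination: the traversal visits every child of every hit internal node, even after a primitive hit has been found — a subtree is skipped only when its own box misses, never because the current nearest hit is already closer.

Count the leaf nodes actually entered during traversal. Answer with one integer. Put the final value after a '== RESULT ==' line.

Trace the traversal:
N0 x:[11,54] y:[25,91/2] z:[-3,38] -> hit [25,38], descend [1, 2, 3, 5]
  N1 x:[20,40] y:[25,61/2] z:[7,17] -> miss, prune
  N2 x:[11,43] y:[69/2,81/2] z:[27,38] -> hit [69/2,38], descend [6, 7]
    N6 x:[11,22] y:[69/2,81/2] z:[27,35] -> miss, prune
    N7 x:[38,43] y:[36,77/2] z:[35,38] -> hit [38,38] leaf, test {P15@t=38}
  N3 x:[39,54] y:[51/2,67/2] z:[-3,35] -> miss, prune
  N5 x:[11,48] y:[69/2,91/2] z:[3,18] -> miss, prune

Visited [0, 1, 2, 6, 7, 3, 5]. Tests: 7 box, 1 leaf. Nearest: P15.

== RESULT ==
1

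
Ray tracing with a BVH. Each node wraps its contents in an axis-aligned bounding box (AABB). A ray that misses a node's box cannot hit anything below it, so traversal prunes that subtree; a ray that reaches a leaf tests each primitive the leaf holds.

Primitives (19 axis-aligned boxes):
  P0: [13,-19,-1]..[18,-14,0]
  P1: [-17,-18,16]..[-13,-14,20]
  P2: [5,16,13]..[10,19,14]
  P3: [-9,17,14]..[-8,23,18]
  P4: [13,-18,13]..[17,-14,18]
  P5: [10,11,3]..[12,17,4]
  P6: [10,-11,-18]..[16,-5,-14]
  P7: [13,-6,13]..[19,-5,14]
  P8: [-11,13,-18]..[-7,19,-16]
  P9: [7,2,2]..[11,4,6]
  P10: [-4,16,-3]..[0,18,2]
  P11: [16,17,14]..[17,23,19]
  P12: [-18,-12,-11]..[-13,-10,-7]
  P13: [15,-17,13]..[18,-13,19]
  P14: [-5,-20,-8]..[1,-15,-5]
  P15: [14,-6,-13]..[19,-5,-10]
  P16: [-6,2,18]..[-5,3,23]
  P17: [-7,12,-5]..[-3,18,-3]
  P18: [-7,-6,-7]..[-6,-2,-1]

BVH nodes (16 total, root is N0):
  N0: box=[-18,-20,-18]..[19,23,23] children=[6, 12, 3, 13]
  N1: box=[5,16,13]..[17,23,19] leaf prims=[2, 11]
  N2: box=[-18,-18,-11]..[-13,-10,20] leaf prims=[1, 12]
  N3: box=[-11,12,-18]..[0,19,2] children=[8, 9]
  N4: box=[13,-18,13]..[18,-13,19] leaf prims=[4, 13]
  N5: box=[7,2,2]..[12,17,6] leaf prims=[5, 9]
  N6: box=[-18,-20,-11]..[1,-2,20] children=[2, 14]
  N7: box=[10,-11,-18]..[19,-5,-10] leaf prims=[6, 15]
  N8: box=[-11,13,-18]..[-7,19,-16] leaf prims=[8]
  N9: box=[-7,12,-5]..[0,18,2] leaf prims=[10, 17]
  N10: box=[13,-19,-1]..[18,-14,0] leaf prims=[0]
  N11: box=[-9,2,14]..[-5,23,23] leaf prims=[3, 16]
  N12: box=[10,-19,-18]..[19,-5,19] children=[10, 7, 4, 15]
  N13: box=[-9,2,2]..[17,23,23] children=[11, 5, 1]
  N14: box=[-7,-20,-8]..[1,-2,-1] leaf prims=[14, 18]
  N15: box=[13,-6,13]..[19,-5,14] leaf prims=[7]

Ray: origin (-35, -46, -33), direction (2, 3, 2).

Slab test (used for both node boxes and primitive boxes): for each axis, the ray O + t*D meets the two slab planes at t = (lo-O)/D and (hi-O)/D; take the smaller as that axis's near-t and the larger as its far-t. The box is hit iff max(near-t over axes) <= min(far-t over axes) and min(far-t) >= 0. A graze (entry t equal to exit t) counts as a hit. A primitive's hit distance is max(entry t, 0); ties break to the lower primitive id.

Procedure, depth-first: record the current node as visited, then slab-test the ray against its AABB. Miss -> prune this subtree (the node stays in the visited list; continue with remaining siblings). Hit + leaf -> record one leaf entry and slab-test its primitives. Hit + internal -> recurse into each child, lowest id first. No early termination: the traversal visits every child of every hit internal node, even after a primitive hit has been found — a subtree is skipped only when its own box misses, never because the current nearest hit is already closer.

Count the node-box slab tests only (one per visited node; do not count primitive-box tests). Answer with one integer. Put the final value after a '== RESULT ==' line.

Trace the traversal:
N0 x:[17/2,27] y:[26/3,23] z:[15/2,28] -> hit [26/3,23], descend [3, 6, 12, 13]
  N3 x:[12,35/2] y:[58/3,65/3] z:[15/2,35/2] -> miss, prune
  N6 x:[17/2,18] y:[26/3,44/3] z:[11,53/2] -> hit [11,44/3], descend [2, 14]
    N2 x:[17/2,11] y:[28/3,12] z:[11,53/2] -> hit [11,11] leaf, test {P1(miss), P12(miss)}
    N14 x:[14,18] y:[26/3,44/3] z:[25/2,16] -> hit [14,44/3] leaf, test {P14(miss), P18@t=14}
  N12 x:[45/2,27] y:[9,41/3] z:[15/2,26] -> miss, prune
  N13 x:[13,26] y:[16,23] z:[35/2,28] -> hit [35/2,23], descend [1, 5, 11]
    N1 x:[20,26] y:[62/3,23] z:[23,26] -> hit [23,23] leaf, test {P2(miss), P11(miss)}
    N5 x:[21,47/2] y:[16,21] z:[35/2,39/2] -> miss, prune
    N11 x:[13,15] y:[16,23] z:[47/2,28] -> miss, prune

order=[0, 3, 6, 2, 14, 12, 13, 1, 5, 11]  |boxes|=10  |leaves|=3  hit=P18

== RESULT ==
10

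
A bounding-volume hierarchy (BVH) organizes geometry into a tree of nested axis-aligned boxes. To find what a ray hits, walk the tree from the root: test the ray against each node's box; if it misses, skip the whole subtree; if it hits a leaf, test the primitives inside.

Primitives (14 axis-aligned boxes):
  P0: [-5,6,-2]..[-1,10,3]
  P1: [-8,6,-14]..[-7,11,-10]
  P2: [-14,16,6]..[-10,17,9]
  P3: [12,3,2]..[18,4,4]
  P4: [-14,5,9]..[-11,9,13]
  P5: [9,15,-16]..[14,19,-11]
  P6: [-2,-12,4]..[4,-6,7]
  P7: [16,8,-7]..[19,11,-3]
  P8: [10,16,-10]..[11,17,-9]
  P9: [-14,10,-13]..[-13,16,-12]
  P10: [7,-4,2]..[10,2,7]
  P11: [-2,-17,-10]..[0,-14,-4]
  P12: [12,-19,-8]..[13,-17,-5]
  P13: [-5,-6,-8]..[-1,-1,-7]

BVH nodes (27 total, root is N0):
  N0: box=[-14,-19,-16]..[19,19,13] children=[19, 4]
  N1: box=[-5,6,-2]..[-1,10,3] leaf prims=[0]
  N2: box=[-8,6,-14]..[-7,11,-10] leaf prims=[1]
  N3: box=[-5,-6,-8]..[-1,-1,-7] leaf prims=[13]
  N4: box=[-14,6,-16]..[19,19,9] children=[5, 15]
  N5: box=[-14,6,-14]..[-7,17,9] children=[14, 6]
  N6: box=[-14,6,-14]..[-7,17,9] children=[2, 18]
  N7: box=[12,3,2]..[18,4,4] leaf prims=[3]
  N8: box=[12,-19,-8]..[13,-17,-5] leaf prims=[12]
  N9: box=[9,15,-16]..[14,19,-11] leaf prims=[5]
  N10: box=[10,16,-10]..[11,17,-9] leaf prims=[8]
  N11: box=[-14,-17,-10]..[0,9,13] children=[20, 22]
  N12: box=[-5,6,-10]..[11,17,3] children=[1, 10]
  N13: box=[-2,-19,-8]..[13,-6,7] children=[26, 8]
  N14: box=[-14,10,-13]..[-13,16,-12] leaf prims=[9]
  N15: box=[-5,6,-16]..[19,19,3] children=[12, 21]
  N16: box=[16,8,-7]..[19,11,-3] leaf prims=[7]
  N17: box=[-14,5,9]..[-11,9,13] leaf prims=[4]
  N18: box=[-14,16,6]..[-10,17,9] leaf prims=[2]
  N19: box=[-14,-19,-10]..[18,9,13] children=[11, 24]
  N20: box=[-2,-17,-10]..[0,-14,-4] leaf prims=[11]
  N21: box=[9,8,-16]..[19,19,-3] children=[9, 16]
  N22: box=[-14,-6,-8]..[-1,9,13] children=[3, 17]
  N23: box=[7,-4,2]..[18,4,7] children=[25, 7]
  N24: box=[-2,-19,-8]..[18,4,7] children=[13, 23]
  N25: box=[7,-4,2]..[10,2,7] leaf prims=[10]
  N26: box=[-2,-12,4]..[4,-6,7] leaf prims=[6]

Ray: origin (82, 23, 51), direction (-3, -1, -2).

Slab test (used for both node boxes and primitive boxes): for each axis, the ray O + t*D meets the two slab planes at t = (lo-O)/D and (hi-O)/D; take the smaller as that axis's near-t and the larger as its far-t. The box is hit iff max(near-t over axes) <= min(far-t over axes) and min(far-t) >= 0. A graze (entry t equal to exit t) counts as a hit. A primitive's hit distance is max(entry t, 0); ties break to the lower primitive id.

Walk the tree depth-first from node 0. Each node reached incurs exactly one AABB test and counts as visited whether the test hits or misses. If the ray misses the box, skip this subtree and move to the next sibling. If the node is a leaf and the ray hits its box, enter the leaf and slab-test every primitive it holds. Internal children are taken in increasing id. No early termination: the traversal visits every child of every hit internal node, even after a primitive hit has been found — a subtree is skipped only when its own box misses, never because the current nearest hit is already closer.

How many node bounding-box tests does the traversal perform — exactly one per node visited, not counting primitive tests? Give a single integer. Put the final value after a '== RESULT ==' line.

Walk:
N0 x:[21,32] y:[4,42] z:[19,67/2] -> hit [21,32], descend [4, 19]
  N4 x:[21,32] y:[4,17] z:[21,67/2] -> miss, prune
  N19 x:[64/3,32] y:[14,42] z:[19,61/2] -> hit [64/3,61/2], descend [11, 24]
    N11 x:[82/3,32] y:[14,40] z:[19,61/2] -> hit [82/3,61/2], descend [20, 22]
      N20 x:[82/3,28] y:[37,40] z:[55/2,61/2] -> miss, prune
      N22 x:[83/3,32] y:[14,29] z:[19,59/2] -> hit [83/3,29], descend [3, 17]
        N3 x:[83/3,29] y:[24,29] z:[29,59/2] -> hit [29,29] leaf, test {P13@t=29}
        N17 x:[31,32] y:[14,18] z:[19,21] -> miss, prune
    N24 x:[64/3,28] y:[19,42] z:[22,59/2] -> hit [22,28], descend [13, 23]
      N13 x:[23,28] y:[29,42] z:[22,59/2] -> miss, prune
      N23 x:[64/3,25] y:[19,27] z:[22,49/2] -> hit [22,49/2], descend [7, 25]
        N7 x:[64/3,70/3] y:[19,20] z:[47/2,49/2] -> miss, prune
        N25 x:[24,25] y:[21,27] z:[22,49/2] -> hit [24,49/2] leaf, test {P10@t=24}

13 AABB tests over nodes [0, 4, 19, 11, 20, 22, 3, 17, 24, 13, 23, 7, 25]; 2 leaves entered; closest P10.

== RESULT ==
13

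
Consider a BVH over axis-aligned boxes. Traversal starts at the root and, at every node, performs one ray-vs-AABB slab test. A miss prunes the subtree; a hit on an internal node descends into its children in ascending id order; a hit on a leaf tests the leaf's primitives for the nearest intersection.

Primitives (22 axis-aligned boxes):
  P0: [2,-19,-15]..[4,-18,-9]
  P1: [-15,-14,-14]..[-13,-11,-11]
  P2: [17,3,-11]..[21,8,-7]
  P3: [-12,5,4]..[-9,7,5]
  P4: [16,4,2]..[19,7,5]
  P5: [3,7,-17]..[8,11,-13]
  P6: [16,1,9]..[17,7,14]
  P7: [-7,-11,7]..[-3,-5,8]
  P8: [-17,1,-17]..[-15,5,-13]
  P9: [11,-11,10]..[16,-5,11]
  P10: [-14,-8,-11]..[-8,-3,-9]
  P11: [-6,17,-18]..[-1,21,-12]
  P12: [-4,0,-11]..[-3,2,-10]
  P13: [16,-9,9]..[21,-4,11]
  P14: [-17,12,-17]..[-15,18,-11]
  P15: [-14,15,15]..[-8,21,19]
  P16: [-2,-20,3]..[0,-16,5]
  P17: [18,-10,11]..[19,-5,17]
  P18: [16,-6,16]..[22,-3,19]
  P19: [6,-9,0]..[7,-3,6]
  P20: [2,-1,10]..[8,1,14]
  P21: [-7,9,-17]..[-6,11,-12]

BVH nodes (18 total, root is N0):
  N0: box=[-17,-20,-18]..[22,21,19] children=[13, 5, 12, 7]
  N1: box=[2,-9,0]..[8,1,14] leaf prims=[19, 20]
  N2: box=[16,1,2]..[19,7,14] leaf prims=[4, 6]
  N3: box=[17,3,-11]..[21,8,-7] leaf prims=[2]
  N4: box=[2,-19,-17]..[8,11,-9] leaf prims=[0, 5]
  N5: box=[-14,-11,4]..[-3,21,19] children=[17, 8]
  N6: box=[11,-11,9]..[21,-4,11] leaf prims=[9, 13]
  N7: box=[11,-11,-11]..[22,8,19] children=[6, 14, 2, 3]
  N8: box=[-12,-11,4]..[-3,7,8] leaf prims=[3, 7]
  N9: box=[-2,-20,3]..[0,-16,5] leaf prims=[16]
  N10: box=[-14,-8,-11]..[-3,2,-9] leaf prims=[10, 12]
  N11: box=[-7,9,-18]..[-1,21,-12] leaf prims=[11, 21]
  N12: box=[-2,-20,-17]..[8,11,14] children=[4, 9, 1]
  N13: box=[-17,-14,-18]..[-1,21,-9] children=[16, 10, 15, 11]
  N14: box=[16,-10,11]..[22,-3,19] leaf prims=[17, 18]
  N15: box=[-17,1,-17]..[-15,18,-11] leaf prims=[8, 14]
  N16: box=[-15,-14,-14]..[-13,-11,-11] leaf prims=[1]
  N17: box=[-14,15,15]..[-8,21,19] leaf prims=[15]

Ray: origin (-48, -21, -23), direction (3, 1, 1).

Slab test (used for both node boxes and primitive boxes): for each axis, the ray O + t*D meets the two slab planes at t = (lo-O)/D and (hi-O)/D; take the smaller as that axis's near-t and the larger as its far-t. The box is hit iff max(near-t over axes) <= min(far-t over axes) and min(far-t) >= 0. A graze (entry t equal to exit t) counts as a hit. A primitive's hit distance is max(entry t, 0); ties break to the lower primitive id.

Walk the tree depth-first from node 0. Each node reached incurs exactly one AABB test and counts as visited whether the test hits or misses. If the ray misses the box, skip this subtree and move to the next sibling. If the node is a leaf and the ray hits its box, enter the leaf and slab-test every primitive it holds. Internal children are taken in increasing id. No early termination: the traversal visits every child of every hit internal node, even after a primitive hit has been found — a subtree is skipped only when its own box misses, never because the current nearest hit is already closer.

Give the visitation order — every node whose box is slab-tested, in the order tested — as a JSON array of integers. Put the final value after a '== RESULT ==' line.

Trace the traversal:
N0 x:[31/3,70/3] y:[1,42] z:[5,42] -> hit [31/3,70/3], descend [5, 7, 12, 13]
  N5 x:[34/3,15] y:[10,42] z:[27,42] -> miss, prune
  N7 x:[59/3,70/3] y:[10,29] z:[12,42] -> hit [59/3,70/3], descend [2, 3, 6, 14]
    N2 x:[64/3,67/3] y:[22,28] z:[25,37] -> miss, prune
    N3 x:[65/3,23] y:[24,29] z:[12,16] -> miss, prune
    N6 x:[59/3,23] y:[10,17] z:[32,34] -> miss, prune
    N14 x:[64/3,70/3] y:[11,18] z:[34,42] -> miss, prune
  N12 x:[46/3,56/3] y:[1,32] z:[6,37] -> hit [46/3,56/3], descend [1, 4, 9]
    N1 x:[50/3,56/3] y:[12,22] z:[23,37] -> miss, prune
    N4 x:[50/3,56/3] y:[2,32] z:[6,14] -> miss, prune
    N9 x:[46/3,16] y:[1,5] z:[26,28] -> miss, prune
  N13 x:[31/3,47/3] y:[7,42] z:[5,14] -> hit [31/3,14], descend [10, 11, 15, 16]
    N10 x:[34/3,15] y:[13,23] z:[12,14] -> hit [13,14] leaf, test {P10@t=13, P12(miss)}
    N11 x:[41/3,47/3] y:[30,42] z:[5,11] -> miss, prune
    N15 x:[31/3,11] y:[22,39] z:[6,12] -> miss, prune
    N16 x:[11,35/3] y:[7,10] z:[9,12] -> miss, prune

16 AABB tests over nodes [0, 5, 7, 2, 3, 6, 14, 12, 1, 4, 9, 13, 10, 11, 15, 16]; 1 leaf entered; closest P10.

== RESULT ==
[0, 5, 7, 2, 3, 6, 14, 12, 1, 4, 9, 13, 10, 11, 15, 16]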